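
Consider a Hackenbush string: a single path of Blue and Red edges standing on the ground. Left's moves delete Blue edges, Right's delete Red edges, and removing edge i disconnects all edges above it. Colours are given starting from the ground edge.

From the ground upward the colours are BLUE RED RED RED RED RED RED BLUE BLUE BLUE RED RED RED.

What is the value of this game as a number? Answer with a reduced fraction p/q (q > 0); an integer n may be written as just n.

113/4096

g(B) = { 0 | · } ⇒ 1
g(BR) = { 0 | 1 } ⇒ 1/2
g(BRR) = { 0 | 1/2; 1 } ⇒ 1/4
g(BRRR) = { 0 | 1/4; 1/2; 1 } ⇒ 1/8
g(BRRRR) = { 0 | 1/8; 1/4; 1/2; 1 } ⇒ 1/16
g(BRRRRR) = { 0 | 1/16; 1/8; 1/4; 1/2; 1 } ⇒ 1/32
g(BRRRRRR) = { 0 | 1/32; 1/16; 1/8; 1/4; 1/2; 1 } ⇒ 1/64
g(BRRRRRRB) = { 0; 1/64 | 1/32; 1/16; 1/8; 1/4; 1/2; 1 } ⇒ 3/128
g(BRRRRRRBB) = { 0; 1/64; 3/128 | 1/32; 1/16; 1/8; 1/4; 1/2; 1 } ⇒ 7/256
g(BRRRRRRBBB) = { 0; 1/64; 3/128; 7/256 | 1/32; 1/16; 1/8; 1/4; 1/2; 1 } ⇒ 15/512
g(BRRRRRRBBBR) = { 0; 1/64; 3/128; 7/256 | 15/512; 1/32; 1/16; 1/8; 1/4; 1/2; 1 } ⇒ 29/1024
g(BRRRRRRBBBRR) = { 0; 1/64; 3/128; 7/256 | 29/1024; 15/512; 1/32; 1/16; 1/8; 1/4; 1/2; 1 } ⇒ 57/2048
g(BRRRRRRBBBRRR) = { 0; 1/64; 3/128; 7/256 | 57/2048; 29/1024; 15/512; 1/32; 1/16; 1/8; 1/4; 1/2; 1 } ⇒ 113/4096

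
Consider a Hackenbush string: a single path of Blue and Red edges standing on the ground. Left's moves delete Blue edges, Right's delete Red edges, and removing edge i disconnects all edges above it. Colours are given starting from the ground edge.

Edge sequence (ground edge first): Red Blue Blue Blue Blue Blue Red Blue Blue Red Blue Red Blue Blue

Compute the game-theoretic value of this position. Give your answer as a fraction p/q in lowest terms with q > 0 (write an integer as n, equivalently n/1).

1 of 14 · R · max L −∞ · min R 0 gives -1
2 of 14 · RB · max L -1 · min R 0 gives -1/2
3 of 14 · RBB · max L -1/2 · min R 0 gives -1/4
4 of 14 · RBBB · max L -1/4 · min R 0 gives -1/8
5 of 14 · RBBBB · max L -1/8 · min R 0 gives -1/16
6 of 14 · RBBBBB · max L -1/16 · min R 0 gives -1/32
7 of 14 · RBBBBBR · max L -1/16 · min R -1/32 gives -3/64
8 of 14 · RBBBBBRB · max L -3/64 · min R -1/32 gives -5/128
9 of 14 · RBBBBBRBB · max L -5/128 · min R -1/32 gives -9/256
10 of 14 · RBBBBBRBBR · max L -5/128 · min R -9/256 gives -19/512
11 of 14 · RBBBBBRBBRB · max L -19/512 · min R -9/256 gives -37/1024
12 of 14 · RBBBBBRBBRBR · max L -19/512 · min R -37/1024 gives -75/2048
13 of 14 · RBBBBBRBBRBRB · max L -75/2048 · min R -37/1024 gives -149/4096
14 of 14 · RBBBBBRBBRBRBB · max L -149/4096 · min R -37/1024 gives -297/8192

-297/8192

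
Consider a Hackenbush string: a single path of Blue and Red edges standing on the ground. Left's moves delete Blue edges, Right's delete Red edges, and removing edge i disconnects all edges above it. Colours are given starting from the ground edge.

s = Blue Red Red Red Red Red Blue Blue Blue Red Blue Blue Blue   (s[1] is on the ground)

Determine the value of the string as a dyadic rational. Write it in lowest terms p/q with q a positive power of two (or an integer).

239/4096

edge 1 of 13 (Blue): { 0 | ∅ } = 1
edge 2 of 13 (Red): { 0 | 1 } = 1/2
edge 3 of 13 (Red): { 0 | 1/2; 1 } = 1/4
edge 4 of 13 (Red): { 0 | 1/4; 1/2; 1 } = 1/8
edge 5 of 13 (Red): { 0 | 1/8; 1/4; 1/2; 1 } = 1/16
edge 6 of 13 (Red): { 0 | 1/16; 1/8; 1/4; 1/2; 1 } = 1/32
edge 7 of 13 (Blue): { 0; 1/32 | 1/16; 1/8; 1/4; 1/2; 1 } = 3/64
edge 8 of 13 (Blue): { 0; 1/32; 3/64 | 1/16; 1/8; 1/4; 1/2; 1 } = 7/128
edge 9 of 13 (Blue): { 0; 1/32; 3/64; 7/128 | 1/16; 1/8; 1/4; 1/2; 1 } = 15/256
edge 10 of 13 (Red): { 0; 1/32; 3/64; 7/128 | 15/256; 1/16; 1/8; 1/4; 1/2; 1 } = 29/512
edge 11 of 13 (Blue): { 0; 1/32; 3/64; 7/128; 29/512 | 15/256; 1/16; 1/8; 1/4; 1/2; 1 } = 59/1024
edge 12 of 13 (Blue): { 0; 1/32; 3/64; 7/128; 29/512; 59/1024 | 15/256; 1/16; 1/8; 1/4; 1/2; 1 } = 119/2048
edge 13 of 13 (Blue): { 0; 1/32; 3/64; 7/128; 29/512; 59/1024; 119/2048 | 15/256; 1/16; 1/8; 1/4; 1/2; 1 } = 239/4096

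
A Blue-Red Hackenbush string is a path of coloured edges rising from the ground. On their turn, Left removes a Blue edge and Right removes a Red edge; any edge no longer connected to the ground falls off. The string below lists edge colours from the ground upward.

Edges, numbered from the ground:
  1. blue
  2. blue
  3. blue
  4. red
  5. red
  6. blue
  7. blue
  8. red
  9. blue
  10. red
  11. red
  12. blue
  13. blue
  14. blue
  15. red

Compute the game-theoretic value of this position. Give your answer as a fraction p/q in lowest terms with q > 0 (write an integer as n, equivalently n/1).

9885/4096

step 1: add blue to get b; options L={ 0 } R={ · } — 1
step 2: add blue to get bb; options L={ 0; 1 } R={ · } — 2
step 3: add blue to get bbb; options L={ 0; 1; 2 } R={ · } — 3
step 4: add red to get bbbr; options L={ 0; 1; 2 } R={ 3 } — 5/2
step 5: add red to get bbbrr; options L={ 0; 1; 2 } R={ 5/2; 3 } — 9/4
step 6: add blue to get bbbrrb; options L={ 0; 1; 2; 9/4 } R={ 5/2; 3 } — 19/8
step 7: add blue to get bbbrrbb; options L={ 0; 1; 2; 9/4; 19/8 } R={ 5/2; 3 } — 39/16
step 8: add red to get bbbrrbbr; options L={ 0; 1; 2; 9/4; 19/8 } R={ 39/16; 5/2; 3 } — 77/32
step 9: add blue to get bbbrrbbrb; options L={ 0; 1; 2; 9/4; 19/8; 77/32 } R={ 39/16; 5/2; 3 } — 155/64
step 10: add red to get bbbrrbbrbr; options L={ 0; 1; 2; 9/4; 19/8; 77/32 } R={ 155/64; 39/16; 5/2; 3 } — 309/128
step 11: add red to get bbbrrbbrbrr; options L={ 0; 1; 2; 9/4; 19/8; 77/32 } R={ 309/128; 155/64; 39/16; 5/2; 3 } — 617/256
step 12: add blue to get bbbrrbbrbrrb; options L={ 0; 1; 2; 9/4; 19/8; 77/32; 617/256 } R={ 309/128; 155/64; 39/16; 5/2; 3 } — 1235/512
step 13: add blue to get bbbrrbbrbrrbb; options L={ 0; 1; 2; 9/4; 19/8; 77/32; 617/256; 1235/512 } R={ 309/128; 155/64; 39/16; 5/2; 3 } — 2471/1024
step 14: add blue to get bbbrrbbrbrrbbb; options L={ 0; 1; 2; 9/4; 19/8; 77/32; 617/256; 1235/512; 2471/1024 } R={ 309/128; 155/64; 39/16; 5/2; 3 } — 4943/2048
step 15: add red to get bbbrrbbrbrrbbbr; options L={ 0; 1; 2; 9/4; 19/8; 77/32; 617/256; 1235/512; 2471/1024 } R={ 4943/2048; 309/128; 155/64; 39/16; 5/2; 3 } — 9885/4096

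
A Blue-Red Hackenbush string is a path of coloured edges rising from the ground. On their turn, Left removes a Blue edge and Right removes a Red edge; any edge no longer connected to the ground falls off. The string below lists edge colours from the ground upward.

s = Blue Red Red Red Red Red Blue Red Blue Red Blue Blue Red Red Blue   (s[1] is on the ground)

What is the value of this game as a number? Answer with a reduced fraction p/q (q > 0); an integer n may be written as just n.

691/16384

1 of 15 · B · max L 0 · min R +∞ -> 1
2 of 15 · BR · max L 0 · min R 1 -> 1/2
3 of 15 · BRR · max L 0 · min R 1/2 -> 1/4
4 of 15 · BRRR · max L 0 · min R 1/4 -> 1/8
5 of 15 · BRRRR · max L 0 · min R 1/8 -> 1/16
6 of 15 · BRRRRR · max L 0 · min R 1/16 -> 1/32
7 of 15 · BRRRRRB · max L 1/32 · min R 1/16 -> 3/64
8 of 15 · BRRRRRBR · max L 1/32 · min R 3/64 -> 5/128
9 of 15 · BRRRRRBRB · max L 5/128 · min R 3/64 -> 11/256
10 of 15 · BRRRRRBRBR · max L 5/128 · min R 11/256 -> 21/512
11 of 15 · BRRRRRBRBRB · max L 21/512 · min R 11/256 -> 43/1024
12 of 15 · BRRRRRBRBRBB · max L 43/1024 · min R 11/256 -> 87/2048
13 of 15 · BRRRRRBRBRBBR · max L 43/1024 · min R 87/2048 -> 173/4096
14 of 15 · BRRRRRBRBRBBRR · max L 43/1024 · min R 173/4096 -> 345/8192
15 of 15 · BRRRRRBRBRBBRRB · max L 345/8192 · min R 173/4096 -> 691/16384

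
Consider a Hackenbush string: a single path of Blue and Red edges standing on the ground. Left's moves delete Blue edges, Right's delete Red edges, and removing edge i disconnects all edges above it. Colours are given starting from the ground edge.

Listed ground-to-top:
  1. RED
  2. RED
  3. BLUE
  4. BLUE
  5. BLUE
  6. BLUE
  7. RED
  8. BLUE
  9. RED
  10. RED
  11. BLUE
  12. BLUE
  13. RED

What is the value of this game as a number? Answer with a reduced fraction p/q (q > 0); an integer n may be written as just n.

Build G(s[:k]) for k = 1..13, string s = RED RED BLUE BLUE BLUE BLUE RED BLUE RED RED BLUE BLUE RED.
step 1: add RED to get R; options L={  } R={ 0 } -> -1
step 2: add RED to get RR; options L={  } R={ -1, 0 } -> -2
step 3: add BLUE to get RRB; options L={ -2 } R={ -1, 0 } -> -3/2
step 4: add BLUE to get RRBB; options L={ -2, -3/2 } R={ -1, 0 } -> -5/4
step 5: add BLUE to get RRBBB; options L={ -2, -3/2, -5/4 } R={ -1, 0 } -> -9/8
step 6: add BLUE to get RRBBBB; options L={ -2, -3/2, -5/4, -9/8 } R={ -1, 0 } -> -17/16
step 7: add RED to get RRBBBBR; options L={ -2, -3/2, -5/4, -9/8 } R={ -17/16, -1, 0 } -> -35/32
step 8: add BLUE to get RRBBBBRB; options L={ -2, -3/2, -5/4, -9/8, -35/32 } R={ -17/16, -1, 0 } -> -69/64
step 9: add RED to get RRBBBBRBR; options L={ -2, -3/2, -5/4, -9/8, -35/32 } R={ -69/64, -17/16, -1, 0 } -> -139/128
step 10: add RED to get RRBBBBRBRR; options L={ -2, -3/2, -5/4, -9/8, -35/32 } R={ -139/128, -69/64, -17/16, -1, 0 } -> -279/256
step 11: add BLUE to get RRBBBBRBRRB; options L={ -2, -3/2, -5/4, -9/8, -35/32, -279/256 } R={ -139/128, -69/64, -17/16, -1, 0 } -> -557/512
step 12: add BLUE to get RRBBBBRBRRBB; options L={ -2, -3/2, -5/4, -9/8, -35/32, -279/256, -557/512 } R={ -139/128, -69/64, -17/16, -1, 0 } -> -1113/1024
step 13: add RED to get RRBBBBRBRRBBR; options L={ -2, -3/2, -5/4, -9/8, -35/32, -279/256, -557/512 } R={ -1113/1024, -139/128, -69/64, -17/16, -1, 0 } -> -2227/2048

-2227/2048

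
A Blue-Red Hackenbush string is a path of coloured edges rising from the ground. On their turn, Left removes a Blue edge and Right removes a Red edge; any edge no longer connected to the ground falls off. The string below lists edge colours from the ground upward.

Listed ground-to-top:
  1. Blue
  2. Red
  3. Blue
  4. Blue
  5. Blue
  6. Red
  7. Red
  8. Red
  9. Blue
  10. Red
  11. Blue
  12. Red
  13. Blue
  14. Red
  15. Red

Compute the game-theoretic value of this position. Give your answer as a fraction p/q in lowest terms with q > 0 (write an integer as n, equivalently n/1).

14505/16384

Prefix values for Blue Red Blue Blue Blue Red Red Red Blue Red Blue Red Blue Red Red via {L|R} + simplicity:
v(B) = { 0 | — } ⇒ 1
v(BR) = { 0 | 1 } ⇒ 1/2
v(BRB) = { 0 1/2 | 1 } ⇒ 3/4
v(BRBB) = { 0 1/2 3/4 | 1 } ⇒ 7/8
v(BRBBB) = { 0 1/2 3/4 7/8 | 1 } ⇒ 15/16
v(BRBBBR) = { 0 1/2 3/4 7/8 | 15/16 1 } ⇒ 29/32
v(BRBBBRR) = { 0 1/2 3/4 7/8 | 29/32 15/16 1 } ⇒ 57/64
v(BRBBBRRR) = { 0 1/2 3/4 7/8 | 57/64 29/32 15/16 1 } ⇒ 113/128
v(BRBBBRRRB) = { 0 1/2 3/4 7/8 113/128 | 57/64 29/32 15/16 1 } ⇒ 227/256
v(BRBBBRRRBR) = { 0 1/2 3/4 7/8 113/128 | 227/256 57/64 29/32 15/16 1 } ⇒ 453/512
v(BRBBBRRRBRB) = { 0 1/2 3/4 7/8 113/128 453/512 | 227/256 57/64 29/32 15/16 1 } ⇒ 907/1024
v(BRBBBRRRBRBR) = { 0 1/2 3/4 7/8 113/128 453/512 | 907/1024 227/256 57/64 29/32 15/16 1 } ⇒ 1813/2048
v(BRBBBRRRBRBRB) = { 0 1/2 3/4 7/8 113/128 453/512 1813/2048 | 907/1024 227/256 57/64 29/32 15/16 1 } ⇒ 3627/4096
v(BRBBBRRRBRBRBR) = { 0 1/2 3/4 7/8 113/128 453/512 1813/2048 | 3627/4096 907/1024 227/256 57/64 29/32 15/16 1 } ⇒ 7253/8192
v(BRBBBRRRBRBRBRR) = { 0 1/2 3/4 7/8 113/128 453/512 1813/2048 | 7253/8192 3627/4096 907/1024 227/256 57/64 29/32 15/16 1 } ⇒ 14505/16384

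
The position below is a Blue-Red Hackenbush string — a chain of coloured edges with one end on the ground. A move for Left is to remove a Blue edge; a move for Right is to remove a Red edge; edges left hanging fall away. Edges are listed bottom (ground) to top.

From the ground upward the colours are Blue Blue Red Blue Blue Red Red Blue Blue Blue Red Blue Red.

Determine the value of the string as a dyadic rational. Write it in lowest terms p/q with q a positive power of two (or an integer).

B: Left { 0 }, Right { — } ⇒ simplest 1
BB: Left { 0,1 }, Right { — } ⇒ simplest 2
BBR: Left { 0,1 }, Right { 2 } ⇒ simplest 3/2
BBRB: Left { 0,1,3/2 }, Right { 2 } ⇒ simplest 7/4
BBRBB: Left { 0,1,3/2,7/4 }, Right { 2 } ⇒ simplest 15/8
BBRBBR: Left { 0,1,3/2,7/4 }, Right { 15/8,2 } ⇒ simplest 29/16
BBRBBRR: Left { 0,1,3/2,7/4 }, Right { 29/16,15/8,2 } ⇒ simplest 57/32
BBRBBRRB: Left { 0,1,3/2,7/4,57/32 }, Right { 29/16,15/8,2 } ⇒ simplest 115/64
BBRBBRRBB: Left { 0,1,3/2,7/4,57/32,115/64 }, Right { 29/16,15/8,2 } ⇒ simplest 231/128
BBRBBRRBBB: Left { 0,1,3/2,7/4,57/32,115/64,231/128 }, Right { 29/16,15/8,2 } ⇒ simplest 463/256
BBRBBRRBBBR: Left { 0,1,3/2,7/4,57/32,115/64,231/128 }, Right { 463/256,29/16,15/8,2 } ⇒ simplest 925/512
BBRBBRRBBBRB: Left { 0,1,3/2,7/4,57/32,115/64,231/128,925/512 }, Right { 463/256,29/16,15/8,2 } ⇒ simplest 1851/1024
BBRBBRRBBBRBR: Left { 0,1,3/2,7/4,57/32,115/64,231/128,925/512 }, Right { 1851/1024,463/256,29/16,15/8,2 } ⇒ simplest 3701/2048

3701/2048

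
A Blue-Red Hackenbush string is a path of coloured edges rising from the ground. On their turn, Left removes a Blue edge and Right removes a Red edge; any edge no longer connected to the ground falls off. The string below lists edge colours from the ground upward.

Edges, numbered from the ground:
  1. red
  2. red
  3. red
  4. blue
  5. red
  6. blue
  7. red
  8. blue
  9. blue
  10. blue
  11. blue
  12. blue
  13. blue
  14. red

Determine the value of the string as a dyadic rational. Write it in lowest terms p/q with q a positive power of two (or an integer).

Build value(s[:k]) for k = 1..14, string s = red red red blue red blue red blue blue blue blue blue blue red.
1 of 14 · r · max L −∞ · min R 0 = -1
2 of 14 · rr · max L −∞ · min R -1 = -2
3 of 14 · rrr · max L −∞ · min R -2 = -3
4 of 14 · rrrb · max L -3 · min R -2 = -5/2
5 of 14 · rrrbr · max L -3 · min R -5/2 = -11/4
6 of 14 · rrrbrb · max L -11/4 · min R -5/2 = -21/8
7 of 14 · rrrbrbr · max L -11/4 · min R -21/8 = -43/16
8 of 14 · rrrbrbrb · max L -43/16 · min R -21/8 = -85/32
9 of 14 · rrrbrbrbb · max L -85/32 · min R -21/8 = -169/64
10 of 14 · rrrbrbrbbb · max L -169/64 · min R -21/8 = -337/128
11 of 14 · rrrbrbrbbbb · max L -337/128 · min R -21/8 = -673/256
12 of 14 · rrrbrbrbbbbb · max L -673/256 · min R -21/8 = -1345/512
13 of 14 · rrrbrbrbbbbbb · max L -1345/512 · min R -21/8 = -2689/1024
14 of 14 · rrrbrbrbbbbbbr · max L -1345/512 · min R -2689/1024 = -5379/2048

-5379/2048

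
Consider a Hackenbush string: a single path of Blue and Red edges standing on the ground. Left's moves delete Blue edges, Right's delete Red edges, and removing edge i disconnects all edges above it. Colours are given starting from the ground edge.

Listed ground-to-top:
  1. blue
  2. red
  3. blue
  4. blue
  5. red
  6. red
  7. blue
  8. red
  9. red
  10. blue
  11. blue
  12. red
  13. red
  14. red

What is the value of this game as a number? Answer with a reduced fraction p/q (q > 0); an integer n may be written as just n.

6449/8192

val_1 [b]  L=[0]  R=[·]  = 1
val_2 [br]  L=[0]  R=[1]  = 1/2
val_3 [brb]  L=[0; 1/2]  R=[1]  = 3/4
val_4 [brbb]  L=[0; 1/2; 3/4]  R=[1]  = 7/8
val_5 [brbbr]  L=[0; 1/2; 3/4]  R=[7/8; 1]  = 13/16
val_6 [brbbrr]  L=[0; 1/2; 3/4]  R=[13/16; 7/8; 1]  = 25/32
val_7 [brbbrrb]  L=[0; 1/2; 3/4; 25/32]  R=[13/16; 7/8; 1]  = 51/64
val_8 [brbbrrbr]  L=[0; 1/2; 3/4; 25/32]  R=[51/64; 13/16; 7/8; 1]  = 101/128
val_9 [brbbrrbrr]  L=[0; 1/2; 3/4; 25/32]  R=[101/128; 51/64; 13/16; 7/8; 1]  = 201/256
val_10 [brbbrrbrrb]  L=[0; 1/2; 3/4; 25/32; 201/256]  R=[101/128; 51/64; 13/16; 7/8; 1]  = 403/512
val_11 [brbbrrbrrbb]  L=[0; 1/2; 3/4; 25/32; 201/256; 403/512]  R=[101/128; 51/64; 13/16; 7/8; 1]  = 807/1024
val_12 [brbbrrbrrbbr]  L=[0; 1/2; 3/4; 25/32; 201/256; 403/512]  R=[807/1024; 101/128; 51/64; 13/16; 7/8; 1]  = 1613/2048
val_13 [brbbrrbrrbbrr]  L=[0; 1/2; 3/4; 25/32; 201/256; 403/512]  R=[1613/2048; 807/1024; 101/128; 51/64; 13/16; 7/8; 1]  = 3225/4096
val_14 [brbbrrbrrbbrrr]  L=[0; 1/2; 3/4; 25/32; 201/256; 403/512]  R=[3225/4096; 1613/2048; 807/1024; 101/128; 51/64; 13/16; 7/8; 1]  = 6449/8192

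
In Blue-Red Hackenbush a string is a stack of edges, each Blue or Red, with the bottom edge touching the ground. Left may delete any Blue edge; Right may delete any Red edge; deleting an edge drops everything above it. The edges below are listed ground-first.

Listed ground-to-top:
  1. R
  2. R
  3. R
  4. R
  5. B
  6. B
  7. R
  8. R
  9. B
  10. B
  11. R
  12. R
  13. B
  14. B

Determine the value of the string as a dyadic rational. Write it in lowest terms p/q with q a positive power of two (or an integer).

R: Left { (no moves) }, Right { 0 } gives simplest -1
RR: Left { (no moves) }, Right { -1, 0 } gives simplest -2
RRR: Left { (no moves) }, Right { -2, -1, 0 } gives simplest -3
RRRR: Left { (no moves) }, Right { -3, -2, -1, 0 } gives simplest -4
RRRRB: Left { -4 }, Right { -3, -2, -1, 0 } gives simplest -7/2
RRRRBB: Left { -4, -7/2 }, Right { -3, -2, -1, 0 } gives simplest -13/4
RRRRBBR: Left { -4, -7/2 }, Right { -13/4, -3, -2, -1, 0 } gives simplest -27/8
RRRRBBRR: Left { -4, -7/2 }, Right { -27/8, -13/4, -3, -2, -1, 0 } gives simplest -55/16
RRRRBBRRB: Left { -4, -7/2, -55/16 }, Right { -27/8, -13/4, -3, -2, -1, 0 } gives simplest -109/32
RRRRBBRRBB: Left { -4, -7/2, -55/16, -109/32 }, Right { -27/8, -13/4, -3, -2, -1, 0 } gives simplest -217/64
RRRRBBRRBBR: Left { -4, -7/2, -55/16, -109/32 }, Right { -217/64, -27/8, -13/4, -3, -2, -1, 0 } gives simplest -435/128
RRRRBBRRBBRR: Left { -4, -7/2, -55/16, -109/32 }, Right { -435/128, -217/64, -27/8, -13/4, -3, -2, -1, 0 } gives simplest -871/256
RRRRBBRRBBRRB: Left { -4, -7/2, -55/16, -109/32, -871/256 }, Right { -435/128, -217/64, -27/8, -13/4, -3, -2, -1, 0 } gives simplest -1741/512
RRRRBBRRBBRRBB: Left { -4, -7/2, -55/16, -109/32, -871/256, -1741/512 }, Right { -435/128, -217/64, -27/8, -13/4, -3, -2, -1, 0 } gives simplest -3481/1024

-3481/1024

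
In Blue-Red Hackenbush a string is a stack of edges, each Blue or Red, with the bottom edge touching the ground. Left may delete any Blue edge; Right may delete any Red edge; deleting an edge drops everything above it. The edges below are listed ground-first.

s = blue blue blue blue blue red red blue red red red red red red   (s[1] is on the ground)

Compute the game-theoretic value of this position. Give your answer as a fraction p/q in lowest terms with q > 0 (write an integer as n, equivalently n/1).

1 of 14 · b · max L 0 · min R +∞ → 1
2 of 14 · bb · max L 1 · min R +∞ → 2
3 of 14 · bbb · max L 2 · min R +∞ → 3
4 of 14 · bbbb · max L 3 · min R +∞ → 4
5 of 14 · bbbbb · max L 4 · min R +∞ → 5
6 of 14 · bbbbbr · max L 4 · min R 5 → 9/2
7 of 14 · bbbbbrr · max L 4 · min R 9/2 → 17/4
8 of 14 · bbbbbrrb · max L 17/4 · min R 9/2 → 35/8
9 of 14 · bbbbbrrbr · max L 17/4 · min R 35/8 → 69/16
10 of 14 · bbbbbrrbrr · max L 17/4 · min R 69/16 → 137/32
11 of 14 · bbbbbrrbrrr · max L 17/4 · min R 137/32 → 273/64
12 of 14 · bbbbbrrbrrrr · max L 17/4 · min R 273/64 → 545/128
13 of 14 · bbbbbrrbrrrrr · max L 17/4 · min R 545/128 → 1089/256
14 of 14 · bbbbbrrbrrrrrr · max L 17/4 · min R 1089/256 → 2177/512

2177/512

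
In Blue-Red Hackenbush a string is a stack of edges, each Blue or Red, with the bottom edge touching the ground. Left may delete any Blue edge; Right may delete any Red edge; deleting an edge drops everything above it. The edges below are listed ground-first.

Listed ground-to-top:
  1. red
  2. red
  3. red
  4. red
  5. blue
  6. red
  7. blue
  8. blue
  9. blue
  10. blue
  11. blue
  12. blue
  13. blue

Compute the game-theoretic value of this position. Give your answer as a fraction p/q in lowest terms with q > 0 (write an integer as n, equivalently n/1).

step 1: add red to get r; options L={  } R={ 0 } => -1
step 2: add red to get rr; options L={  } R={ -1, 0 } => -2
step 3: add red to get rrr; options L={  } R={ -2, -1, 0 } => -3
step 4: add red to get rrrr; options L={  } R={ -3, -2, -1, 0 } => -4
step 5: add blue to get rrrrb; options L={ -4 } R={ -3, -2, -1, 0 } => -7/2
step 6: add red to get rrrrbr; options L={ -4 } R={ -7/2, -3, -2, -1, 0 } => -15/4
step 7: add blue to get rrrrbrb; options L={ -4, -15/4 } R={ -7/2, -3, -2, -1, 0 } => -29/8
step 8: add blue to get rrrrbrbb; options L={ -4, -15/4, -29/8 } R={ -7/2, -3, -2, -1, 0 } => -57/16
step 9: add blue to get rrrrbrbbb; options L={ -4, -15/4, -29/8, -57/16 } R={ -7/2, -3, -2, -1, 0 } => -113/32
step 10: add blue to get rrrrbrbbbb; options L={ -4, -15/4, -29/8, -57/16, -113/32 } R={ -7/2, -3, -2, -1, 0 } => -225/64
step 11: add blue to get rrrrbrbbbbb; options L={ -4, -15/4, -29/8, -57/16, -113/32, -225/64 } R={ -7/2, -3, -2, -1, 0 } => -449/128
step 12: add blue to get rrrrbrbbbbbb; options L={ -4, -15/4, -29/8, -57/16, -113/32, -225/64, -449/128 } R={ -7/2, -3, -2, -1, 0 } => -897/256
step 13: add blue to get rrrrbrbbbbbbb; options L={ -4, -15/4, -29/8, -57/16, -113/32, -225/64, -449/128, -897/256 } R={ -7/2, -3, -2, -1, 0 } => -1793/512

-1793/512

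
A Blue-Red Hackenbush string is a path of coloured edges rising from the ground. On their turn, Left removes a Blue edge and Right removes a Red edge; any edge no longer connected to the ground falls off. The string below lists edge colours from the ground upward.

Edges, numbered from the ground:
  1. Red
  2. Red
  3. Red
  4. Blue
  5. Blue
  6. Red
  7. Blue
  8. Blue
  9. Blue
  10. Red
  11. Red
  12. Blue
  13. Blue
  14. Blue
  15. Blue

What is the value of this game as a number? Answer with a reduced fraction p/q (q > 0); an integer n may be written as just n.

Prefix values for Red Red Red Blue Blue Red Blue Blue Blue Red Red Blue Blue Blue Blue via {L|R} + simplicity:
1 of 15 · R · max L −∞ · min R 0 — -1
2 of 15 · RR · max L −∞ · min R -1 — -2
3 of 15 · RRR · max L −∞ · min R -2 — -3
4 of 15 · RRRB · max L -3 · min R -2 — -5/2
5 of 15 · RRRBB · max L -5/2 · min R -2 — -9/4
6 of 15 · RRRBBR · max L -5/2 · min R -9/4 — -19/8
7 of 15 · RRRBBRB · max L -19/8 · min R -9/4 — -37/16
8 of 15 · RRRBBRBB · max L -37/16 · min R -9/4 — -73/32
9 of 15 · RRRBBRBBB · max L -73/32 · min R -9/4 — -145/64
10 of 15 · RRRBBRBBBR · max L -73/32 · min R -145/64 — -291/128
11 of 15 · RRRBBRBBBRR · max L -73/32 · min R -291/128 — -583/256
12 of 15 · RRRBBRBBBRRB · max L -583/256 · min R -291/128 — -1165/512
13 of 15 · RRRBBRBBBRRBB · max L -1165/512 · min R -291/128 — -2329/1024
14 of 15 · RRRBBRBBBRRBBB · max L -2329/1024 · min R -291/128 — -4657/2048
15 of 15 · RRRBBRBBBRRBBBB · max L -4657/2048 · min R -291/128 — -9313/4096

-9313/4096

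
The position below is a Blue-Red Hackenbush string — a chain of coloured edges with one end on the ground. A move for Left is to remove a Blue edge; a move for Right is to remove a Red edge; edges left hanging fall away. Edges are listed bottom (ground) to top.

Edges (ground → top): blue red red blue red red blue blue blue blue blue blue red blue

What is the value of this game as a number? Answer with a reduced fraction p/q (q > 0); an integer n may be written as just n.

2555/8192

Build v(s[:k]) for k = 1..14, string s = blue red red blue red red blue blue blue blue blue blue red blue.
b: Left { 0 }, Right { — } so simplest 1
br: Left { 0 }, Right { 1 } so simplest 1/2
brr: Left { 0 }, Right { 1/2; 1 } so simplest 1/4
brrb: Left { 0; 1/4 }, Right { 1/2; 1 } so simplest 3/8
brrbr: Left { 0; 1/4 }, Right { 3/8; 1/2; 1 } so simplest 5/16
brrbrr: Left { 0; 1/4 }, Right { 5/16; 3/8; 1/2; 1 } so simplest 9/32
brrbrrb: Left { 0; 1/4; 9/32 }, Right { 5/16; 3/8; 1/2; 1 } so simplest 19/64
brrbrrbb: Left { 0; 1/4; 9/32; 19/64 }, Right { 5/16; 3/8; 1/2; 1 } so simplest 39/128
brrbrrbbb: Left { 0; 1/4; 9/32; 19/64; 39/128 }, Right { 5/16; 3/8; 1/2; 1 } so simplest 79/256
brrbrrbbbb: Left { 0; 1/4; 9/32; 19/64; 39/128; 79/256 }, Right { 5/16; 3/8; 1/2; 1 } so simplest 159/512
brrbrrbbbbb: Left { 0; 1/4; 9/32; 19/64; 39/128; 79/256; 159/512 }, Right { 5/16; 3/8; 1/2; 1 } so simplest 319/1024
brrbrrbbbbbb: Left { 0; 1/4; 9/32; 19/64; 39/128; 79/256; 159/512; 319/1024 }, Right { 5/16; 3/8; 1/2; 1 } so simplest 639/2048
brrbrrbbbbbbr: Left { 0; 1/4; 9/32; 19/64; 39/128; 79/256; 159/512; 319/1024 }, Right { 639/2048; 5/16; 3/8; 1/2; 1 } so simplest 1277/4096
brrbrrbbbbbbrb: Left { 0; 1/4; 9/32; 19/64; 39/128; 79/256; 159/512; 319/1024; 1277/4096 }, Right { 639/2048; 5/16; 3/8; 1/2; 1 } so simplest 2555/8192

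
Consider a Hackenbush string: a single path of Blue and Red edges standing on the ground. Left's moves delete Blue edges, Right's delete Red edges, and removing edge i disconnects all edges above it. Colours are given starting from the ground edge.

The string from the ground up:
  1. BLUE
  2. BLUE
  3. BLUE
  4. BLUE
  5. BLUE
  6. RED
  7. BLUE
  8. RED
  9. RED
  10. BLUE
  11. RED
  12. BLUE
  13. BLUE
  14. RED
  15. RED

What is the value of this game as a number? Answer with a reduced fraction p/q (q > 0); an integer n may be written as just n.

4697/1024

Prefix values for BLUE BLUE BLUE BLUE BLUE RED BLUE RED RED BLUE RED BLUE BLUE RED RED via {L|R} + simplicity:
1 of 15 · B · max L 0 · min R +∞ gives 1
2 of 15 · BB · max L 1 · min R +∞ gives 2
3 of 15 · BBB · max L 2 · min R +∞ gives 3
4 of 15 · BBBB · max L 3 · min R +∞ gives 4
5 of 15 · BBBBB · max L 4 · min R +∞ gives 5
6 of 15 · BBBBBR · max L 4 · min R 5 gives 9/2
7 of 15 · BBBBBRB · max L 9/2 · min R 5 gives 19/4
8 of 15 · BBBBBRBR · max L 9/2 · min R 19/4 gives 37/8
9 of 15 · BBBBBRBRR · max L 9/2 · min R 37/8 gives 73/16
10 of 15 · BBBBBRBRRB · max L 73/16 · min R 37/8 gives 147/32
11 of 15 · BBBBBRBRRBR · max L 73/16 · min R 147/32 gives 293/64
12 of 15 · BBBBBRBRRBRB · max L 293/64 · min R 147/32 gives 587/128
13 of 15 · BBBBBRBRRBRBB · max L 587/128 · min R 147/32 gives 1175/256
14 of 15 · BBBBBRBRRBRBBR · max L 587/128 · min R 1175/256 gives 2349/512
15 of 15 · BBBBBRBRRBRBBRR · max L 587/128 · min R 2349/512 gives 4697/1024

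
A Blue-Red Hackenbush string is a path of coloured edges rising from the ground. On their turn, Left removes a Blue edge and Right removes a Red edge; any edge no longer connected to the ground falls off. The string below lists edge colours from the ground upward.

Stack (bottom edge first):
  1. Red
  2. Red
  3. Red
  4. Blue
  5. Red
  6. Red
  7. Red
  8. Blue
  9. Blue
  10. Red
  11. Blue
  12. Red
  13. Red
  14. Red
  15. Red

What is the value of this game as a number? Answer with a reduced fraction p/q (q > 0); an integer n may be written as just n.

-11871/4096

R: Left { ∅ }, Right { 0 } => simplest -1
RR: Left { ∅ }, Right { -1 0 } => simplest -2
RRR: Left { ∅ }, Right { -2 -1 0 } => simplest -3
RRRB: Left { -3 }, Right { -2 -1 0 } => simplest -5/2
RRRBR: Left { -3 }, Right { -5/2 -2 -1 0 } => simplest -11/4
RRRBRR: Left { -3 }, Right { -11/4 -5/2 -2 -1 0 } => simplest -23/8
RRRBRRR: Left { -3 }, Right { -23/8 -11/4 -5/2 -2 -1 0 } => simplest -47/16
RRRBRRRB: Left { -3 -47/16 }, Right { -23/8 -11/4 -5/2 -2 -1 0 } => simplest -93/32
RRRBRRRBB: Left { -3 -47/16 -93/32 }, Right { -23/8 -11/4 -5/2 -2 -1 0 } => simplest -185/64
RRRBRRRBBR: Left { -3 -47/16 -93/32 }, Right { -185/64 -23/8 -11/4 -5/2 -2 -1 0 } => simplest -371/128
RRRBRRRBBRB: Left { -3 -47/16 -93/32 -371/128 }, Right { -185/64 -23/8 -11/4 -5/2 -2 -1 0 } => simplest -741/256
RRRBRRRBBRBR: Left { -3 -47/16 -93/32 -371/128 }, Right { -741/256 -185/64 -23/8 -11/4 -5/2 -2 -1 0 } => simplest -1483/512
RRRBRRRBBRBRR: Left { -3 -47/16 -93/32 -371/128 }, Right { -1483/512 -741/256 -185/64 -23/8 -11/4 -5/2 -2 -1 0 } => simplest -2967/1024
RRRBRRRBBRBRRR: Left { -3 -47/16 -93/32 -371/128 }, Right { -2967/1024 -1483/512 -741/256 -185/64 -23/8 -11/4 -5/2 -2 -1 0 } => simplest -5935/2048
RRRBRRRBBRBRRRR: Left { -3 -47/16 -93/32 -371/128 }, Right { -5935/2048 -2967/1024 -1483/512 -741/256 -185/64 -23/8 -11/4 -5/2 -2 -1 0 } => simplest -11871/4096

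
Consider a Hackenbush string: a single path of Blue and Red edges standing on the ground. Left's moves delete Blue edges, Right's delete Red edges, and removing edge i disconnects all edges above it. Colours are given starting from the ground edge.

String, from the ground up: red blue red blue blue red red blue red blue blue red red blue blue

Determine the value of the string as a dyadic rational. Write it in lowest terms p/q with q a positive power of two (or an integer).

Recurse on prefixes of the 15-edge string red blue red blue blue red red blue red blue blue red red blue blue:
r: Left { ∅ }, Right { 0 } ⇒ simplest -1
rb: Left { -1 }, Right { 0 } ⇒ simplest -1/2
rbr: Left { -1 }, Right { -1/2; 0 } ⇒ simplest -3/4
rbrb: Left { -1; -3/4 }, Right { -1/2; 0 } ⇒ simplest -5/8
rbrbb: Left { -1; -3/4; -5/8 }, Right { -1/2; 0 } ⇒ simplest -9/16
rbrbbr: Left { -1; -3/4; -5/8 }, Right { -9/16; -1/2; 0 } ⇒ simplest -19/32
rbrbbrr: Left { -1; -3/4; -5/8 }, Right { -19/32; -9/16; -1/2; 0 } ⇒ simplest -39/64
rbrbbrrb: Left { -1; -3/4; -5/8; -39/64 }, Right { -19/32; -9/16; -1/2; 0 } ⇒ simplest -77/128
rbrbbrrbr: Left { -1; -3/4; -5/8; -39/64 }, Right { -77/128; -19/32; -9/16; -1/2; 0 } ⇒ simplest -155/256
rbrbbrrbrb: Left { -1; -3/4; -5/8; -39/64; -155/256 }, Right { -77/128; -19/32; -9/16; -1/2; 0 } ⇒ simplest -309/512
rbrbbrrbrbb: Left { -1; -3/4; -5/8; -39/64; -155/256; -309/512 }, Right { -77/128; -19/32; -9/16; -1/2; 0 } ⇒ simplest -617/1024
rbrbbrrbrbbr: Left { -1; -3/4; -5/8; -39/64; -155/256; -309/512 }, Right { -617/1024; -77/128; -19/32; -9/16; -1/2; 0 } ⇒ simplest -1235/2048
rbrbbrrbrbbrr: Left { -1; -3/4; -5/8; -39/64; -155/256; -309/512 }, Right { -1235/2048; -617/1024; -77/128; -19/32; -9/16; -1/2; 0 } ⇒ simplest -2471/4096
rbrbbrrbrbbrrb: Left { -1; -3/4; -5/8; -39/64; -155/256; -309/512; -2471/4096 }, Right { -1235/2048; -617/1024; -77/128; -19/32; -9/16; -1/2; 0 } ⇒ simplest -4941/8192
rbrbbrrbrbbrrbb: Left { -1; -3/4; -5/8; -39/64; -155/256; -309/512; -2471/4096; -4941/8192 }, Right { -1235/2048; -617/1024; -77/128; -19/32; -9/16; -1/2; 0 } ⇒ simplest -9881/16384

-9881/16384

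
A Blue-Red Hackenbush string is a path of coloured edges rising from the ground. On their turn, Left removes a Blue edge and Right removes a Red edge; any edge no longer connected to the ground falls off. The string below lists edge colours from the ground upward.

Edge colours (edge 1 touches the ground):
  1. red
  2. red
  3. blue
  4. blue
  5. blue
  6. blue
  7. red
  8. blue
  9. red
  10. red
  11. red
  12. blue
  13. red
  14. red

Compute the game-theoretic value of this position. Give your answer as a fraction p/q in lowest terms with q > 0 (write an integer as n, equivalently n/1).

Build val(s[:k]) for k = 1..14, string s = red red blue blue blue blue red blue red red red blue red red.
step 1: add red to get r; options L={ · } R={ 0 } so -1
step 2: add red to get rr; options L={ · } R={ -1,0 } so -2
step 3: add blue to get rrb; options L={ -2 } R={ -1,0 } so -3/2
step 4: add blue to get rrbb; options L={ -2,-3/2 } R={ -1,0 } so -5/4
step 5: add blue to get rrbbb; options L={ -2,-3/2,-5/4 } R={ -1,0 } so -9/8
step 6: add blue to get rrbbbb; options L={ -2,-3/2,-5/4,-9/8 } R={ -1,0 } so -17/16
step 7: add red to get rrbbbbr; options L={ -2,-3/2,-5/4,-9/8 } R={ -17/16,-1,0 } so -35/32
step 8: add blue to get rrbbbbrb; options L={ -2,-3/2,-5/4,-9/8,-35/32 } R={ -17/16,-1,0 } so -69/64
step 9: add red to get rrbbbbrbr; options L={ -2,-3/2,-5/4,-9/8,-35/32 } R={ -69/64,-17/16,-1,0 } so -139/128
step 10: add red to get rrbbbbrbrr; options L={ -2,-3/2,-5/4,-9/8,-35/32 } R={ -139/128,-69/64,-17/16,-1,0 } so -279/256
step 11: add red to get rrbbbbrbrrr; options L={ -2,-3/2,-5/4,-9/8,-35/32 } R={ -279/256,-139/128,-69/64,-17/16,-1,0 } so -559/512
step 12: add blue to get rrbbbbrbrrrb; options L={ -2,-3/2,-5/4,-9/8,-35/32,-559/512 } R={ -279/256,-139/128,-69/64,-17/16,-1,0 } so -1117/1024
step 13: add red to get rrbbbbrbrrrbr; options L={ -2,-3/2,-5/4,-9/8,-35/32,-559/512 } R={ -1117/1024,-279/256,-139/128,-69/64,-17/16,-1,0 } so -2235/2048
step 14: add red to get rrbbbbrbrrrbrr; options L={ -2,-3/2,-5/4,-9/8,-35/32,-559/512 } R={ -2235/2048,-1117/1024,-279/256,-139/128,-69/64,-17/16,-1,0 } so -4471/4096

-4471/4096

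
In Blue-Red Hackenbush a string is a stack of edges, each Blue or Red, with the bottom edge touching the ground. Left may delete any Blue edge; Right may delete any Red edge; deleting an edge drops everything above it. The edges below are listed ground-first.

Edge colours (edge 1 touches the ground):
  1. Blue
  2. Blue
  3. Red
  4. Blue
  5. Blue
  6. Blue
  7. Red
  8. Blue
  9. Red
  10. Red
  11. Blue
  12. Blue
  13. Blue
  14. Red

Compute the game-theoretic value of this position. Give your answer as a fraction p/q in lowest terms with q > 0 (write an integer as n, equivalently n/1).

1 of 14 · B · max L 0 · min R +∞ -> 1
2 of 14 · BB · max L 1 · min R +∞ -> 2
3 of 14 · BBR · max L 1 · min R 2 -> 3/2
4 of 14 · BBRB · max L 3/2 · min R 2 -> 7/4
5 of 14 · BBRBB · max L 7/4 · min R 2 -> 15/8
6 of 14 · BBRBBB · max L 15/8 · min R 2 -> 31/16
7 of 14 · BBRBBBR · max L 15/8 · min R 31/16 -> 61/32
8 of 14 · BBRBBBRB · max L 61/32 · min R 31/16 -> 123/64
9 of 14 · BBRBBBRBR · max L 61/32 · min R 123/64 -> 245/128
10 of 14 · BBRBBBRBRR · max L 61/32 · min R 245/128 -> 489/256
11 of 14 · BBRBBBRBRRB · max L 489/256 · min R 245/128 -> 979/512
12 of 14 · BBRBBBRBRRBB · max L 979/512 · min R 245/128 -> 1959/1024
13 of 14 · BBRBBBRBRRBBB · max L 1959/1024 · min R 245/128 -> 3919/2048
14 of 14 · BBRBBBRBRRBBBR · max L 1959/1024 · min R 3919/2048 -> 7837/4096

7837/4096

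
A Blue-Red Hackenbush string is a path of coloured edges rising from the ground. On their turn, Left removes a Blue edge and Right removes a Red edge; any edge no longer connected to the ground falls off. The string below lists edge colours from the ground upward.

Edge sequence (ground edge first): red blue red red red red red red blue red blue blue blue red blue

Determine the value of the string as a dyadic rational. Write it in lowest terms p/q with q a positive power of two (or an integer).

-16197/16384

value(r) = { ∅ | 0 } → -1
value(rb) = { -1 | 0 } → -1/2
value(rbr) = { -1 | -1/2, 0 } → -3/4
value(rbrr) = { -1 | -3/4, -1/2, 0 } → -7/8
value(rbrrr) = { -1 | -7/8, -3/4, -1/2, 0 } → -15/16
value(rbrrrr) = { -1 | -15/16, -7/8, -3/4, -1/2, 0 } → -31/32
value(rbrrrrr) = { -1 | -31/32, -15/16, -7/8, -3/4, -1/2, 0 } → -63/64
value(rbrrrrrr) = { -1 | -63/64, -31/32, -15/16, -7/8, -3/4, -1/2, 0 } → -127/128
value(rbrrrrrrb) = { -1, -127/128 | -63/64, -31/32, -15/16, -7/8, -3/4, -1/2, 0 } → -253/256
value(rbrrrrrrbr) = { -1, -127/128 | -253/256, -63/64, -31/32, -15/16, -7/8, -3/4, -1/2, 0 } → -507/512
value(rbrrrrrrbrb) = { -1, -127/128, -507/512 | -253/256, -63/64, -31/32, -15/16, -7/8, -3/4, -1/2, 0 } → -1013/1024
value(rbrrrrrrbrbb) = { -1, -127/128, -507/512, -1013/1024 | -253/256, -63/64, -31/32, -15/16, -7/8, -3/4, -1/2, 0 } → -2025/2048
value(rbrrrrrrbrbbb) = { -1, -127/128, -507/512, -1013/1024, -2025/2048 | -253/256, -63/64, -31/32, -15/16, -7/8, -3/4, -1/2, 0 } → -4049/4096
value(rbrrrrrrbrbbbr) = { -1, -127/128, -507/512, -1013/1024, -2025/2048 | -4049/4096, -253/256, -63/64, -31/32, -15/16, -7/8, -3/4, -1/2, 0 } → -8099/8192
value(rbrrrrrrbrbbbrb) = { -1, -127/128, -507/512, -1013/1024, -2025/2048, -8099/8192 | -4049/4096, -253/256, -63/64, -31/32, -15/16, -7/8, -3/4, -1/2, 0 } → -16197/16384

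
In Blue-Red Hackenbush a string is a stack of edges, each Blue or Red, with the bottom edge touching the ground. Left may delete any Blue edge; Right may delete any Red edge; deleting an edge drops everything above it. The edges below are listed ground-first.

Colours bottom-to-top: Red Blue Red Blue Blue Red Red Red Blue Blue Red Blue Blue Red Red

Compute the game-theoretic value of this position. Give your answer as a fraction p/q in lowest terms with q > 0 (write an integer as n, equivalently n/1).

Prefix values for Red Blue Red Blue Blue Red Red Red Blue Blue Red Blue Blue Red Red via {L|R} + simplicity:
G(R) = {  | 0 } -> -1
G(RB) = { -1 | 0 } -> -1/2
G(RBR) = { -1 | -1/2 0 } -> -3/4
G(RBRB) = { -1 -3/4 | -1/2 0 } -> -5/8
G(RBRBB) = { -1 -3/4 -5/8 | -1/2 0 } -> -9/16
G(RBRBBR) = { -1 -3/4 -5/8 | -9/16 -1/2 0 } -> -19/32
G(RBRBBRR) = { -1 -3/4 -5/8 | -19/32 -9/16 -1/2 0 } -> -39/64
G(RBRBBRRR) = { -1 -3/4 -5/8 | -39/64 -19/32 -9/16 -1/2 0 } -> -79/128
G(RBRBBRRRB) = { -1 -3/4 -5/8 -79/128 | -39/64 -19/32 -9/16 -1/2 0 } -> -157/256
G(RBRBBRRRBB) = { -1 -3/4 -5/8 -79/128 -157/256 | -39/64 -19/32 -9/16 -1/2 0 } -> -313/512
G(RBRBBRRRBBR) = { -1 -3/4 -5/8 -79/128 -157/256 | -313/512 -39/64 -19/32 -9/16 -1/2 0 } -> -627/1024
G(RBRBBRRRBBRB) = { -1 -3/4 -5/8 -79/128 -157/256 -627/1024 | -313/512 -39/64 -19/32 -9/16 -1/2 0 } -> -1253/2048
G(RBRBBRRRBBRBB) = { -1 -3/4 -5/8 -79/128 -157/256 -627/1024 -1253/2048 | -313/512 -39/64 -19/32 -9/16 -1/2 0 } -> -2505/4096
G(RBRBBRRRBBRBBR) = { -1 -3/4 -5/8 -79/128 -157/256 -627/1024 -1253/2048 | -2505/4096 -313/512 -39/64 -19/32 -9/16 -1/2 0 } -> -5011/8192
G(RBRBBRRRBBRBBRR) = { -1 -3/4 -5/8 -79/128 -157/256 -627/1024 -1253/2048 | -5011/8192 -2505/4096 -313/512 -39/64 -19/32 -9/16 -1/2 0 } -> -10023/16384

-10023/16384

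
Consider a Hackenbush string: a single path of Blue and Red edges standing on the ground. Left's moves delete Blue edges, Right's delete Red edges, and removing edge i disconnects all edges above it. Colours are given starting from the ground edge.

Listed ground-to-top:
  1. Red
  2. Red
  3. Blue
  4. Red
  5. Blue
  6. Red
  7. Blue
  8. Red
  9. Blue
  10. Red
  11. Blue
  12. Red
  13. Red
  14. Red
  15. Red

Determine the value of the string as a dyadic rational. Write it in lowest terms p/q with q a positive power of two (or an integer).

-13663/8192

Recurse on prefixes of the 15-edge string Red Red Blue Red Blue Red Blue Red Blue Red Blue Red Red Red Red:
step 1: add Red to get R; options L={ ∅ } R={ 0 } → -1
step 2: add Red to get RR; options L={ ∅ } R={ -1,0 } → -2
step 3: add Blue to get RRB; options L={ -2 } R={ -1,0 } → -3/2
step 4: add Red to get RRBR; options L={ -2 } R={ -3/2,-1,0 } → -7/4
step 5: add Blue to get RRBRB; options L={ -2,-7/4 } R={ -3/2,-1,0 } → -13/8
step 6: add Red to get RRBRBR; options L={ -2,-7/4 } R={ -13/8,-3/2,-1,0 } → -27/16
step 7: add Blue to get RRBRBRB; options L={ -2,-7/4,-27/16 } R={ -13/8,-3/2,-1,0 } → -53/32
step 8: add Red to get RRBRBRBR; options L={ -2,-7/4,-27/16 } R={ -53/32,-13/8,-3/2,-1,0 } → -107/64
step 9: add Blue to get RRBRBRBRB; options L={ -2,-7/4,-27/16,-107/64 } R={ -53/32,-13/8,-3/2,-1,0 } → -213/128
step 10: add Red to get RRBRBRBRBR; options L={ -2,-7/4,-27/16,-107/64 } R={ -213/128,-53/32,-13/8,-3/2,-1,0 } → -427/256
step 11: add Blue to get RRBRBRBRBRB; options L={ -2,-7/4,-27/16,-107/64,-427/256 } R={ -213/128,-53/32,-13/8,-3/2,-1,0 } → -853/512
step 12: add Red to get RRBRBRBRBRBR; options L={ -2,-7/4,-27/16,-107/64,-427/256 } R={ -853/512,-213/128,-53/32,-13/8,-3/2,-1,0 } → -1707/1024
step 13: add Red to get RRBRBRBRBRBRR; options L={ -2,-7/4,-27/16,-107/64,-427/256 } R={ -1707/1024,-853/512,-213/128,-53/32,-13/8,-3/2,-1,0 } → -3415/2048
step 14: add Red to get RRBRBRBRBRBRRR; options L={ -2,-7/4,-27/16,-107/64,-427/256 } R={ -3415/2048,-1707/1024,-853/512,-213/128,-53/32,-13/8,-3/2,-1,0 } → -6831/4096
step 15: add Red to get RRBRBRBRBRBRRRR; options L={ -2,-7/4,-27/16,-107/64,-427/256 } R={ -6831/4096,-3415/2048,-1707/1024,-853/512,-213/128,-53/32,-13/8,-3/2,-1,0 } → -13663/8192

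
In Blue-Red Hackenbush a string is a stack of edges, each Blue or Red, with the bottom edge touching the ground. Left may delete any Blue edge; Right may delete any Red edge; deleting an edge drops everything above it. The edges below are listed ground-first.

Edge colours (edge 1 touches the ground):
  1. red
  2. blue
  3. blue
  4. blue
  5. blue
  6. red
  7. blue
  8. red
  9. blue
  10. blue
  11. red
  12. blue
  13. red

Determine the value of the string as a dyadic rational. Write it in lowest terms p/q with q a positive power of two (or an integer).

r: Left {  }, Right { 0 } → simplest -1
rb: Left { -1 }, Right { 0 } → simplest -1/2
rbb: Left { -1; -1/2 }, Right { 0 } → simplest -1/4
rbbb: Left { -1; -1/2; -1/4 }, Right { 0 } → simplest -1/8
rbbbb: Left { -1; -1/2; -1/4; -1/8 }, Right { 0 } → simplest -1/16
rbbbbr: Left { -1; -1/2; -1/4; -1/8 }, Right { -1/16; 0 } → simplest -3/32
rbbbbrb: Left { -1; -1/2; -1/4; -1/8; -3/32 }, Right { -1/16; 0 } → simplest -5/64
rbbbbrbr: Left { -1; -1/2; -1/4; -1/8; -3/32 }, Right { -5/64; -1/16; 0 } → simplest -11/128
rbbbbrbrb: Left { -1; -1/2; -1/4; -1/8; -3/32; -11/128 }, Right { -5/64; -1/16; 0 } → simplest -21/256
rbbbbrbrbb: Left { -1; -1/2; -1/4; -1/8; -3/32; -11/128; -21/256 }, Right { -5/64; -1/16; 0 } → simplest -41/512
rbbbbrbrbbr: Left { -1; -1/2; -1/4; -1/8; -3/32; -11/128; -21/256 }, Right { -41/512; -5/64; -1/16; 0 } → simplest -83/1024
rbbbbrbrbbrb: Left { -1; -1/2; -1/4; -1/8; -3/32; -11/128; -21/256; -83/1024 }, Right { -41/512; -5/64; -1/16; 0 } → simplest -165/2048
rbbbbrbrbbrbr: Left { -1; -1/2; -1/4; -1/8; -3/32; -11/128; -21/256; -83/1024 }, Right { -165/2048; -41/512; -5/64; -1/16; 0 } → simplest -331/4096

-331/4096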